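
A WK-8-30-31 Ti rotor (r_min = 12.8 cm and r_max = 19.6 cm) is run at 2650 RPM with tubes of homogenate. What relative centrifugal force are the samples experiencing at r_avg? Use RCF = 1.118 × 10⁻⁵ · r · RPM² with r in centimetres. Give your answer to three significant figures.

1270 × g

r_avg = (12.8 + 19.6) / 2 = 16.2 cm
RCF = 1.118 × 10⁻⁵ × 16.2 × (2650)² = 1.118 × 10⁻⁵ × 16.2 × 7,022,500 ≈ 1,271.9 × g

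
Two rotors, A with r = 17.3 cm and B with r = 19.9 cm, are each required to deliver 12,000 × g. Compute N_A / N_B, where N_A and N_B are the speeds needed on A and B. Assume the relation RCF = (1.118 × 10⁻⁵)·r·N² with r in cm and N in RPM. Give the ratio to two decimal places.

At fixed RCF, N ∝ 1/√r, so N_A/N_B = √(r_B/r_A) = √(19.9/17.3) = √1.150289 = 1.0725.

1.07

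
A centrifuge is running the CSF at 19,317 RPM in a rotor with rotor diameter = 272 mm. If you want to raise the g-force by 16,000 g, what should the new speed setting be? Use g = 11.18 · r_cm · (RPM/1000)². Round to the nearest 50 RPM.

21850 RPM

r = 272 mm / 2 = 136 mm = 13.6 cm
Current RCF = 11.18 × 13.6 × (19.317)² = 11.18 × 13.6 × 373.146489 ≈ 56,736.2 × g
Target RCF = 56,736.2 + 16,000 = 72,736.2 × g
(N/1000)² = 72,736.2 / 152.048 = 478.3766
N = 1000 × √478.3766 ≈ 21,871.8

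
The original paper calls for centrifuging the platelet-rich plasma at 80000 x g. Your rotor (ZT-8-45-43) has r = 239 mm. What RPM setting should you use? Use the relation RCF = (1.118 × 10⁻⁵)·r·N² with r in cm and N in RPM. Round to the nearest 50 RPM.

N ≈ 17300 RPM

r = 239 mm = 23.9 cm
80,000 = 1.118 × 10⁻⁵ × 23.9 × N²
N² = 80,000 / (26.7202 × 10⁻⁵) = 299,398,957
N ≈ √299,398,957 ≈ 17,303.1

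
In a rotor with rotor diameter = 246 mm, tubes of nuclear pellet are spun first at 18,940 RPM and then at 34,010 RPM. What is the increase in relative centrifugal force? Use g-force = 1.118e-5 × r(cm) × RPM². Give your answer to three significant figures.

r = 246 mm / 2 = 123 mm = 12.3 cm
RCF₁ = 1.118 × 10⁻⁵ × 12.3 × (18940)² = 1.118 × 10⁻⁵ × 12.3 × 358,723,600 ≈ 49,329.5 × g
RCF₂ = 1.118 × 10⁻⁵ × 12.3 × (34010)² = 1.118 × 10⁻⁵ × 12.3 × 1,156,680,100 ≈ 159,059.7 × g
Increase = 159,059.7 − 49,329.5 = 109,730.2

≈ 110000 x g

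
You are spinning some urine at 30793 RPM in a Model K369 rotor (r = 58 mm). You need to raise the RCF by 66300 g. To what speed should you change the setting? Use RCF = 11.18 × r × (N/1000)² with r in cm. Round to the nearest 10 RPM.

≈ 44390 RPM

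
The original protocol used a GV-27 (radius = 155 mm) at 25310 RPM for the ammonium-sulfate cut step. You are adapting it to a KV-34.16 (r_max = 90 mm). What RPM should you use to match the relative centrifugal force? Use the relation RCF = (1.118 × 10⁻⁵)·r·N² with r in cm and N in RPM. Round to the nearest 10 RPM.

≈ 33220 RPM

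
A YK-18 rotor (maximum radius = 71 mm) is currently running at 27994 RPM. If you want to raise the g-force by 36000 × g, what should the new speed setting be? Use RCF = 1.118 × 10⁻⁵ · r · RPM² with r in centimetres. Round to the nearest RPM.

r = 71 mm = 7.1 cm
Current RCF = 1.118 × 10⁻⁵ × 7.1 × (27994)² = 1.118 × 10⁻⁵ × 7.1 × 783,664,036 ≈ 62,205.7 × g
Target RCF = 62,205.7 + 36,000 = 98,205.7 × g
N² = 98,205.7 / (7.9378 × 10⁻⁵) = 1,237,190,405
N ≈ √1,237,190,405 ≈ 35,173.7

N₂ ≈ 35174 RPM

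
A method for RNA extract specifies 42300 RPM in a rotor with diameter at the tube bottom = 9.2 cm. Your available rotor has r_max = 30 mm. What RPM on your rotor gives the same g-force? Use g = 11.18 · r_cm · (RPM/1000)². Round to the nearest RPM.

52379 RPM

Original rotor: r = 9.2 / 2 = 4.6 cm
RCF_original = 11.18 × 4.6 × (42.3)² = 11.18 × 4.6 × 1,789.29 ≈ 92,019.6 × g
Your rotor: r = 30 mm = 3.0 cm
92,019.6 = 11.18 × 3 × (N/1000)²
(N/1000)² = 92,019.6 / 33.54 = 2743.578
N = 1000 × √2743.578 ≈ 52,379.2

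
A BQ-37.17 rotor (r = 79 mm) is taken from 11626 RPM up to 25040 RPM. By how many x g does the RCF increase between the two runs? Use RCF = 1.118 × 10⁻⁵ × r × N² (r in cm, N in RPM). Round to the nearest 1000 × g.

43000 x g

r = 79 mm = 7.9 cm
RCF₁ = 1.118 × 10⁻⁵ × 7.9 × (11626)² = 1.118 × 10⁻⁵ × 7.9 × 135,163,876 ≈ 11,937.9 × g
RCF₂ = 1.118 × 10⁻⁵ × 7.9 × (25040)² = 1.118 × 10⁻⁵ × 7.9 × 627,001,600 ≈ 55,378 × g
Increase = 55,378 − 11,937.9 = 43,440.1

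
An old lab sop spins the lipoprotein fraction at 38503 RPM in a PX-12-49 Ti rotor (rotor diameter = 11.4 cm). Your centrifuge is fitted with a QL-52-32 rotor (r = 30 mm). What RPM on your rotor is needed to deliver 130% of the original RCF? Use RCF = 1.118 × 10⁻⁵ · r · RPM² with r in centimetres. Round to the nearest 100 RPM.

≈ 60500 RPM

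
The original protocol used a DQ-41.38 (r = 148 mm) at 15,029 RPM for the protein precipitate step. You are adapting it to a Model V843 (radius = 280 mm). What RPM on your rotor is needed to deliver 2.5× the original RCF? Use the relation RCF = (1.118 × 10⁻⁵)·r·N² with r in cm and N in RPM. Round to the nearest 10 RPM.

Original rotor: r = 148 mm = 14.8 cm
RCF_original = 1.118 × 10⁻⁵ × 14.8 × (15029)² = 1.118 × 10⁻⁵ × 14.8 × 225,870,841 ≈ 37,373.5 × g
Target RCF = 2.5 × 37,373.5 ≈ 93,433.8 × g
Your rotor: r = 280 mm = 28.0 cm
93,433.8 = 1.118 × 10⁻⁵ × 28 × N²
N² = 93,433.8 / (31.304 × 10⁻⁵) = 298,472,400
N ≈ √298,472,400 ≈ 17,276.4

17280 RPM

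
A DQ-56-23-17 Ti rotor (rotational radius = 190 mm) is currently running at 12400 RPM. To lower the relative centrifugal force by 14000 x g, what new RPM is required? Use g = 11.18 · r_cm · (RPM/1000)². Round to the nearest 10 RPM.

≈ 9370 RPM

r = 190 mm = 19.0 cm
Current RCF = 11.18 × 19 × (12.4)² = 11.18 × 19 × 153.76 ≈ 32,661.7 × g
Target RCF = 32,661.7 − 14,000 = 18,661.7 × g
(N/1000)² = 18,661.7 / 212.42 = 87.85284
N = 1000 × √87.85284 ≈ 9,373.0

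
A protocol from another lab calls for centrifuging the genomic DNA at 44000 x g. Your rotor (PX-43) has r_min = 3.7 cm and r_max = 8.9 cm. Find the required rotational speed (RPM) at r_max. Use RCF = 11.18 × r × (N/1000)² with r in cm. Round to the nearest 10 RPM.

21030 RPM

Use r_max = 8.9 cm.
44,000 = 11.18 × 8.9 × (N/1000)²
(N/1000)² = 44,000 / 99.502 = 442.2022
N = 1000 × √442.2022 ≈ 21,028.6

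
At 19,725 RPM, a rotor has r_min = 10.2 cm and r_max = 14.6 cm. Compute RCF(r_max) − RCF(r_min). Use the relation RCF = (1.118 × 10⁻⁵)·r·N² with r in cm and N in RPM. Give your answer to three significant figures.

≈ 19100 x g

ΔRCF = 1.118 × 10⁻⁵ × (r_max − r_min) × N² = 1.118 × 10⁻⁵ × 4.4 × 389,075,625 ≈ 19,139.4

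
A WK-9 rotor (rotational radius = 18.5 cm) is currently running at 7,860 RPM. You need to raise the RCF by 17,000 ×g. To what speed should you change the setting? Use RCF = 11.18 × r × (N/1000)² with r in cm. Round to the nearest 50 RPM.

12000 RPM

Current RCF = 11.18 × 18.5 × (7.86)² = 11.18 × 18.5 × 61.7796 ≈ 12,777.9 × g
Target RCF = 12,777.9 + 17,000 = 29,777.9 × g
(N/1000)² = 29,777.9 / 206.83 = 143.9728
N = 1000 × √143.9728 ≈ 11,998.9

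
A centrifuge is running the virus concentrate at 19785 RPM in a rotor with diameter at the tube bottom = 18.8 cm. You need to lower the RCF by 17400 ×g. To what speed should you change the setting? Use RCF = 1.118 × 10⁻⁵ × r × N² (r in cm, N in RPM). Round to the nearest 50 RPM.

r = 18.8 / 2 = 9.4 cm
Current RCF = 1.118 × 10⁻⁵ × 9.4 × (19785)² = 1.118 × 10⁻⁵ × 9.4 × 391,446,225 ≈ 41,137.9 × g
Target RCF = 41,137.9 − 17,400 = 23,737.9 × g
N² = 23,737.9 / (10.5092 × 10⁻⁵) = 225,877,327
N ≈ √225,877,327 ≈ 15,029.2

≈ 15050 RPM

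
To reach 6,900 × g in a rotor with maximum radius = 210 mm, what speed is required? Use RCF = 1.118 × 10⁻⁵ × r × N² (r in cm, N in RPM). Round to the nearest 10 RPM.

r = 210 mm = 21.0 cm
6,900 = 1.118 × 10⁻⁵ × 21 × N²
N² = 6,900 / (23.478 × 10⁻⁵) = 29,389,215
N ≈ √29,389,215 ≈ 5,421.2

5420 RPM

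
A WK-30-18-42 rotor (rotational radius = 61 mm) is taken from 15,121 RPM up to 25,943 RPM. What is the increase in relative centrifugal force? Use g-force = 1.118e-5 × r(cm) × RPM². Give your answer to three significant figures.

30300 g

r = 61 mm = 6.1 cm
RCF₁ = 1.118 × 10⁻⁵ × 6.1 × (15121)² = 1.118 × 10⁻⁵ × 6.1 × 228,644,641 ≈ 15,593.1 × g
RCF₂ = 1.118 × 10⁻⁵ × 6.1 × (25943)² = 1.118 × 10⁻⁵ × 6.1 × 673,039,249 ≈ 45,899.9 × g
Increase = 45,899.9 − 15,593.1 = 30,306.8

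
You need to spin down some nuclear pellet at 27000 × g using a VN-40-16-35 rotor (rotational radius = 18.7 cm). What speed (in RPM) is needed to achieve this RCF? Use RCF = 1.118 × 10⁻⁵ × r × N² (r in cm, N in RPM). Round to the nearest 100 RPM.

≈ 11400 RPM

27,000 = 1.118 × 10⁻⁵ × 18.7 × N²
N² = 27,000 / (20.9066 × 10⁻⁵) = 129,145,820
N ≈ √129,145,820 ≈ 11,364.2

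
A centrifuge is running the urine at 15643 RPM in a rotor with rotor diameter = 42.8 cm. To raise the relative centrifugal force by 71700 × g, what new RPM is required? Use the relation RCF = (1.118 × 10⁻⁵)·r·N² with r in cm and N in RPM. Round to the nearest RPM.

23332 RPM

r = 42.8 / 2 = 21.4 cm
Current RCF = 1.118 × 10⁻⁵ × 21.4 × (15643)² = 1.118 × 10⁻⁵ × 21.4 × 244,703,449 ≈ 58,545.8 × g
Target RCF = 58,545.8 + 71,700 = 130,245.8 × g
N² = 130,245.8 / (23.9252 × 10⁻⁵) = 544,387,508
N ≈ √544,387,508 ≈ 23,332.1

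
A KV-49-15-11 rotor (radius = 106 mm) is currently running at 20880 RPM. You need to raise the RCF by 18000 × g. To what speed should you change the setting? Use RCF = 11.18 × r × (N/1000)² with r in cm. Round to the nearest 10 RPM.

N₂ ≈ 24250 RPM

r = 106 mm = 10.6 cm
Current RCF = 11.18 × 10.6 × (20.88)² = 11.18 × 10.6 × 435.9744 ≈ 51,666.5 × g
Target RCF = 51,666.5 + 18,000 = 69,666.5 × g
(N/1000)² = 69,666.5 / 118.508 = 587.8633
N = 1000 × √587.8633 ≈ 24,245.9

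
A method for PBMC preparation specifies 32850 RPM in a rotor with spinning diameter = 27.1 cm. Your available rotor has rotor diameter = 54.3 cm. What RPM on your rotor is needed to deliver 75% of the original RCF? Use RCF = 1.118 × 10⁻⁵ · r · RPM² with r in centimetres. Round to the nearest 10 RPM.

≈ 20100 RPM

Original rotor: r = 27.1 / 2 = 13.55 cm
RCF_original = 1.118 × 10⁻⁵ × 13.55 × (32850)² = 1.118 × 10⁻⁵ × 13.55 × 1,079,122,500 ≈ 163,475.2 × g
Target RCF = 0.75 × 163,475.2 ≈ 122,606.4 × g
Your rotor: r = 54.3 / 2 = 27.15 cm
122,606.4 = 1.118 × 10⁻⁵ × 27.15 × N²
N² = 122,606.4 / (30.3537 × 10⁻⁵) = 403,925,716
N ≈ √403,925,716 ≈ 20,097.9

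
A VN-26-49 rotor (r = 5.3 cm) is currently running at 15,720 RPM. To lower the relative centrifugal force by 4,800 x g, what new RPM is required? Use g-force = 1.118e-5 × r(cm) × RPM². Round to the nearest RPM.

≈ 12888 RPM

Current RCF = 1.118 × 10⁻⁵ × 5.3 × (15720)² = 1.118 × 10⁻⁵ × 5.3 × 247,118,400 ≈ 14,642.8 × g
Target RCF = 14,642.8 − 4,800 = 9,842.8 × g
N² = 9,842.8 / (5.9254 × 10⁻⁵) = 166,111,992
N ≈ √166,111,992 ≈ 12,888.4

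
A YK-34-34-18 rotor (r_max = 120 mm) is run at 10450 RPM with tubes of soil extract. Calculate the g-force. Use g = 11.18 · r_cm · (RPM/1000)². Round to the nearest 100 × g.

14700 g

r = 120 mm = 12.0 cm
RCF = 11.18 × 12 × (10.45)² = 11.18 × 12 × 109.2025 ≈ 14,650.6 × g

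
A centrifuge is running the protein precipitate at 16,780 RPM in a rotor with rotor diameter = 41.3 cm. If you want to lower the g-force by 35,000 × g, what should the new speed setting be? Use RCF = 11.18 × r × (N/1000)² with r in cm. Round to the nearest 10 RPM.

r = 41.3 / 2 = 20.65 cm
Current RCF = 11.18 × 20.65 × (16.78)² = 11.18 × 20.65 × 281.5684 ≈ 65,004.9 × g
Target RCF = 65,004.9 − 35,000 = 30,004.9 × g
(N/1000)² = 30,004.9 / 230.867 = 129.9662
N = 1000 × √129.9662 ≈ 11,400.3

11400 RPM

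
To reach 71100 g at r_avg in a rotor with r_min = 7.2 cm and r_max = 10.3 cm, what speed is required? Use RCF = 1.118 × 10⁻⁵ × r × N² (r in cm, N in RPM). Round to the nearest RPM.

N ≈ 26959 RPM

r_avg = (7.2 + 10.3) / 2 = 8.75 cm
RCF = 1.118 × 10⁻⁵ × r × N²
71,100 = 1.118 × 10⁻⁵ × 8.75 × N²
N² = 71,100 / (9.7825 × 10⁻⁵) = 726,808,076
N ≈ √726,808,076 ≈ 26,959.4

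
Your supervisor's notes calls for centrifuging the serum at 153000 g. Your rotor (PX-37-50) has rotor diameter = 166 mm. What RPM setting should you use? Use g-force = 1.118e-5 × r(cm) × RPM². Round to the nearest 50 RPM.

N ≈ 40600 RPM

r = 166 mm / 2 = 83 mm = 8.3 cm
153,000 = 1.118 × 10⁻⁵ × 8.3 × N²
N² = 153,000 / (9.2794 × 10⁻⁵) = 1,648,813,501
N ≈ √1,648,813,501 ≈ 40,605.6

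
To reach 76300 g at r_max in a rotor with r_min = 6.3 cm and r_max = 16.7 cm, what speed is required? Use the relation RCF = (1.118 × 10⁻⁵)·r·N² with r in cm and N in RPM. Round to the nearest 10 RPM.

20220 RPM

Use r_max = 16.7 cm.
76,300 = 1.118 × 10⁻⁵ × 16.7 × N²
N² = 76,300 / (18.6706 × 10⁻⁵) = 408,663,889
N ≈ √408,663,889 ≈ 20,215.4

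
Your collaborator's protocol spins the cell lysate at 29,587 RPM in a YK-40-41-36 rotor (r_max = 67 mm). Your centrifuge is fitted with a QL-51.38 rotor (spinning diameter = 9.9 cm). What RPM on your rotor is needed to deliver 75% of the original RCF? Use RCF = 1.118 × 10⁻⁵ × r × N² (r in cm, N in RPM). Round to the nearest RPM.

29810 RPM

Original rotor: r = 67 mm = 6.7 cm
RCF_original = 1.118 × 10⁻⁵ × 6.7 × (29587)² = 1.118 × 10⁻⁵ × 6.7 × 875,390,569 ≈ 65,572 × g
Target RCF = 0.75 × 65,572 ≈ 49,179 × g
Your rotor: r = 9.9 / 2 = 4.95 cm
49,179 = 1.118 × 10⁻⁵ × 4.95 × N²
N² = 49,179 / (5.5341 × 10⁻⁵) = 888,653,982
N ≈ √888,653,982 ≈ 29,810.3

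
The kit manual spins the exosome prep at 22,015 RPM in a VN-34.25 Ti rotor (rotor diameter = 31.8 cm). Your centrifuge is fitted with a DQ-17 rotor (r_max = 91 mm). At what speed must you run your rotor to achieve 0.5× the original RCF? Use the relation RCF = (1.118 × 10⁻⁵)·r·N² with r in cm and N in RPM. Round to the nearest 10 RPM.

20580 RPM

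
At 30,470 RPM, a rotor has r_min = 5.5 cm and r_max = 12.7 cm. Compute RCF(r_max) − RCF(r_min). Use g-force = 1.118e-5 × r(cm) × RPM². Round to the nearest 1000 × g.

ΔRCF ≈ 75000 g

RCF_max = 1.118 × 10⁻⁵ × 12.7 × (30470)² = 1.118 × 10⁻⁵ × 12.7 × 928,420,900 ≈ 131,822.8 × g
RCF_min = 1.118 × 10⁻⁵ × 5.5 × (30470)² = 1.118 × 10⁻⁵ × 5.5 × 928,420,900 ≈ 57,088.6 × g
ΔRCF = 131,822.8 − 57,088.6 = 74,734.2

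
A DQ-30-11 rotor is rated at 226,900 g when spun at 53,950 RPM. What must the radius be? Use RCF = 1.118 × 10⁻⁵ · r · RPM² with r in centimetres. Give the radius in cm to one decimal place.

7.0 cm

226900 = 1.118 × 10⁻⁵ × r × (53950)²
r = 226900 / (1.118 × 10⁻⁵ × 2,910,602,500) = 226900 / 32540.54 ≈ 6.973 cm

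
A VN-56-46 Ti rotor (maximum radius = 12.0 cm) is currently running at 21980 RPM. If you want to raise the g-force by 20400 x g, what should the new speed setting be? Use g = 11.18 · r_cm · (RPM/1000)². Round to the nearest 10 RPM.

N₂ ≈ 25200 RPM

Current RCF = 11.18 × 12 × (21.98)² = 11.18 × 12 × 483.1204 ≈ 64,815.4 × g
Target RCF = 64,815.4 + 20,400 = 85,215.4 × g
(N/1000)² = 85,215.4 / 134.16 = 635.1774
N = 1000 × √635.1774 ≈ 25,202.7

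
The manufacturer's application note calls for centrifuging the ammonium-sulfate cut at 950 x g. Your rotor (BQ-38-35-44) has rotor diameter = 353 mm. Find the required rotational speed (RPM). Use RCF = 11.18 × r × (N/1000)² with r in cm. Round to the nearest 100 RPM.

2200 RPM

r = 353 mm / 2 = 176.5 mm = 17.65 cm
950 = 11.18 × 17.65 × (N/1000)²
(N/1000)² = 950 / 197.327 = 4.814344
N = 1000 × √4.814344 ≈ 2,194.2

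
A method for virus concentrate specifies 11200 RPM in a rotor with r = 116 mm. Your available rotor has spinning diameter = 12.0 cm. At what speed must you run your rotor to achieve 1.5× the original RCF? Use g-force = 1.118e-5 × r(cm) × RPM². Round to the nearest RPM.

19073 RPM

Original rotor: r = 116 mm = 11.6 cm
RCF_original = 1.118 × 10⁻⁵ × 11.6 × (11200)² = 1.118 × 10⁻⁵ × 11.6 × 125,440,000 ≈ 16,268.1 × g
Target RCF = 1.5 × 16,268.1 ≈ 24,402.2 × g
Your rotor: r = 12.0 / 2 = 6 cm
24,402.2 = 1.118 × 10⁻⁵ × 6 × N²
N² = 24,402.2 / (6.708 × 10⁻⁵) = 363,777,579
N ≈ √363,777,579 ≈ 19,073.0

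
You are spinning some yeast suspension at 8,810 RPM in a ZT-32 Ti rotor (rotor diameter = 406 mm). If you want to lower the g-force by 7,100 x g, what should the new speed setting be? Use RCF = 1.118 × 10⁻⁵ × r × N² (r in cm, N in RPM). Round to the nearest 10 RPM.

≈ 6810 RPM

r = 406 mm / 2 = 203 mm = 20.3 cm
Current RCF = 1.118 × 10⁻⁵ × 20.3 × (8810)² = 1.118 × 10⁻⁵ × 20.3 × 77,616,100 ≈ 17,615.3 × g
Target RCF = 17,615.3 − 7,100 = 10,515.3 × g
N² = 10,515.3 / (22.6954 × 10⁻⁵) = 46,332,296
N ≈ √46,332,296 ≈ 6,806.8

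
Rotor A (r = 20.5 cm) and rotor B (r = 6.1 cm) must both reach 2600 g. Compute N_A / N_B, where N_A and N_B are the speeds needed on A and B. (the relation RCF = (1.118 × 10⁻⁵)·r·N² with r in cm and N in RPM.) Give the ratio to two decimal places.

At fixed RCF, N ∝ 1/√r, so N_A/N_B = √(r_B/r_A) = √(6.1/20.5) = √0.297561 = 0.5455.

0.55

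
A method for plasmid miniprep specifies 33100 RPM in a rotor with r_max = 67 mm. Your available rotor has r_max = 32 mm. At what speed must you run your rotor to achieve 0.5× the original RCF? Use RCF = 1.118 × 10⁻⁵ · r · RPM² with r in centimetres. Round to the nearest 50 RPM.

Original rotor: r = 67 mm = 6.7 cm
RCF = 1.118 × 10⁻⁵ × r × N²
RCF_original = 1.118 × 10⁻⁵ × 6.7 × (33100)² = 1.118 × 10⁻⁵ × 6.7 × 1,095,610,000 ≈ 82,067.8 × g
Target RCF = 0.5 × 82,067.8 ≈ 41,033.9 × g
Your rotor: r = 32 mm = 3.2 cm
41,033.9 = 1.118 × 10⁻⁵ × 3.2 × N²
N² = 41,033.9 / (3.5776 × 10⁻⁵) = 1,146,967,241
N ≈ √1,146,967,241 ≈ 33,866.9

33850 RPM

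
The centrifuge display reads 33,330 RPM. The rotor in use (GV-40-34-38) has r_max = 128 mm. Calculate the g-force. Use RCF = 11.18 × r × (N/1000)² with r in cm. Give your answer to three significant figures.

r = 128 mm = 12.8 cm
RCF = 11.18 × 12.8 × (33.33)² = 11.18 × 12.8 × 1,110.8889 ≈ 158,972.6 × g

RCF ≈ 159000 ×g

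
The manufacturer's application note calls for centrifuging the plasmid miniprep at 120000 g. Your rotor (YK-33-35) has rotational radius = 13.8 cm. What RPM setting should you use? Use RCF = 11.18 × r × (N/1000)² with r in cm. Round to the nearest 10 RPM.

120,000 = 11.18 × 13.8 × (N/1000)²
(N/1000)² = 120,000 / 154.284 = 777.7864
N = 1000 × √777.7864 ≈ 27,888.8

N ≈ 27890 RPM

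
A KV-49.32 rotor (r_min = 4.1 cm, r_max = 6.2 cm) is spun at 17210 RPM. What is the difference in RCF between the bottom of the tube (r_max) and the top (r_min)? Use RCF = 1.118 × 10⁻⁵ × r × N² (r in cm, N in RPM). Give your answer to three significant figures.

≈ 6950 × g

RCF_max = 1.118 × 10⁻⁵ × 6.2 × (17210)² = 1.118 × 10⁻⁵ × 6.2 × 296,184,100 ≈ 20,530.3 × g
RCF_min = 1.118 × 10⁻⁵ × 4.1 × (17210)² = 1.118 × 10⁻⁵ × 4.1 × 296,184,100 ≈ 13,576.5 × g
ΔRCF = 20,530.3 − 13,576.5 = 6,953.8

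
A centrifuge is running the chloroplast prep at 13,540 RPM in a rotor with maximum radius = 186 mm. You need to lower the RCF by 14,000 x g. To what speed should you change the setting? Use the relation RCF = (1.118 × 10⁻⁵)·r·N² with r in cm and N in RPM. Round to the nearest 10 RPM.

≈ 10770 RPM

r = 186 mm = 18.6 cm
Current RCF = 1.118 × 10⁻⁵ × 18.6 × (13540)² = 1.118 × 10⁻⁵ × 18.6 × 183,331,600 ≈ 38,123.4 × g
Target RCF = 38,123.4 − 14,000 = 24,123.4 × g
N² = 24,123.4 / (20.7948 × 10⁻⁵) = 116,006,886
N ≈ √116,006,886 ≈ 10,770.6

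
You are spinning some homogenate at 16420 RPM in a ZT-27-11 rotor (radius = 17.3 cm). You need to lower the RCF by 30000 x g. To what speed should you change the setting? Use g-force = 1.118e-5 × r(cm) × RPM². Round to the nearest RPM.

10701 RPM

Current RCF = 1.118 × 10⁻⁵ × 17.3 × (16420)² = 1.118 × 10⁻⁵ × 17.3 × 269,616,400 ≈ 52,147.6 × g
Target RCF = 52,147.6 − 30,000 = 22,147.6 × g
N² = 22,147.6 / (19.3414 × 10⁻⁵) = 114,508,774
N ≈ √114,508,774 ≈ 10,700.9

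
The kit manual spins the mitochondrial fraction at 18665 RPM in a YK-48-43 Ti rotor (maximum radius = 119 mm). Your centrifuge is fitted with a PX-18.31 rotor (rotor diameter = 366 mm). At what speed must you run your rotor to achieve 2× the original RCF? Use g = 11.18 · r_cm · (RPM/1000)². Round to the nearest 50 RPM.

Original rotor: r = 119 mm = 11.9 cm
RCF_original = 11.18 × 11.9 × (18.665)² = 11.18 × 11.9 × 348.382225 ≈ 46,349.5 × g
Target RCF = 2 × 46,349.5 ≈ 92,699 × g
Your rotor: r = 366 mm / 2 = 183 mm = 18.3 cm
92,699 = 11.18 × 18.3 × (N/1000)²
(N/1000)² = 92,699 / 204.594 = 453.0876
N = 1000 × √453.0876 ≈ 21,285.9

≈ 21300 RPM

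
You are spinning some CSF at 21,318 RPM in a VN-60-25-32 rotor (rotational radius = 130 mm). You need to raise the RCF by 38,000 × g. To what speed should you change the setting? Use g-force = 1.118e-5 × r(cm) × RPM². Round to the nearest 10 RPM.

r = 130 mm = 13.0 cm
Current RCF = 1.118 × 10⁻⁵ × 13 × (21318)² = 1.118 × 10⁻⁵ × 13 × 454,457,124 ≈ 66,050.8 × g
Target RCF = 66,050.8 + 38,000 = 104,050.8 × g
N² = 104,050.8 / (14.534 × 10⁻⁵) = 715,913,032
N ≈ √715,913,032 ≈ 26,756.6

N₂ ≈ 26760 RPM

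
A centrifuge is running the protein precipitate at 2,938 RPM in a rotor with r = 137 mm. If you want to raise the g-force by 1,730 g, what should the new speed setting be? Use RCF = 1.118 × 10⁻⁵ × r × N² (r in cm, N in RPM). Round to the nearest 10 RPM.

N₂ ≈ 4460 RPM

r = 137 mm = 13.7 cm
Current RCF = 1.118 × 10⁻⁵ × 13.7 × (2938)² = 1.118 × 10⁻⁵ × 13.7 × 8,631,844 ≈ 1,322.1 × g
Target RCF = 1,322.1 + 1,730 = 3,052.1 × g
N² = 3,052.1 / (15.3166 × 10⁻⁵) = 19,926,746
N ≈ √19,926,746 ≈ 4,463.9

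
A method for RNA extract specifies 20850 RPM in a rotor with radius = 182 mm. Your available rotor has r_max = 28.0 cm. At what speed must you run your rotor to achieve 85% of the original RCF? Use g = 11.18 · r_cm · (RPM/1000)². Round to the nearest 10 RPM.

15500 RPM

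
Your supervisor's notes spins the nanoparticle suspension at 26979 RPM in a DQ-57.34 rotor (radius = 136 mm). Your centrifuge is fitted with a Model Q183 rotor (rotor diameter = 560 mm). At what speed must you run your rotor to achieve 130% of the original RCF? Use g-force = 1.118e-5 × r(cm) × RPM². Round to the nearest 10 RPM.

Original rotor: r = 136 mm = 13.6 cm
RCF = 1.118 × 10⁻⁵ × r × N²
RCF_original = 1.118 × 10⁻⁵ × 13.6 × (26979)² = 1.118 × 10⁻⁵ × 13.6 × 727,866,441 ≈ 110,670.6 × g
Target RCF = 1.3 × 110,670.6 ≈ 143,871.8 × g
Your rotor: r = 560 mm / 2 = 280 mm = 28 cm
143,871.8 = 1.118 × 10⁻⁵ × 28 × N²
N² = 143,871.8 / (31.304 × 10⁻⁵) = 459,595,579
N ≈ √459,595,579 ≈ 21,438.2

≈ 21440 RPM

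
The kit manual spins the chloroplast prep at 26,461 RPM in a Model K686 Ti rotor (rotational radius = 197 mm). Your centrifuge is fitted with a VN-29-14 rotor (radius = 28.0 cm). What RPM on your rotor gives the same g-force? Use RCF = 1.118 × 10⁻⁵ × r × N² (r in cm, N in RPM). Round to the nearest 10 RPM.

Original rotor: r = 197 mm = 19.7 cm
RCF_original = 1.118 × 10⁻⁵ × 19.7 × (26461)² = 1.118 × 10⁻⁵ × 19.7 × 700,184,521 ≈ 154,212.8 × g
154,212.8 = 1.118 × 10⁻⁵ × 28 × N²
N² = 154,212.8 / (31.304 × 10⁻⁵) = 492,629,696
N ≈ √492,629,696 ≈ 22,195.3

22200 RPM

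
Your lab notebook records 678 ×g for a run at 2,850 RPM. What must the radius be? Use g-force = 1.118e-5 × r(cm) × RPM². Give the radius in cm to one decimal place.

RCF = 1.118 × 10⁻⁵ × r × N²
678 = 1.118 × 10⁻⁵ × r × (2850)²
r = 678 / (1.118 × 10⁻⁵ × 8,122,500) = 678 / 90.80955 ≈ 7.466 cm

7.5 cm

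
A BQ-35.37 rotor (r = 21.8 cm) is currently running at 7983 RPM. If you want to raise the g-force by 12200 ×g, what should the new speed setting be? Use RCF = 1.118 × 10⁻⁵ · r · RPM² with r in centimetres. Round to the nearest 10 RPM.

Current RCF = 1.118 × 10⁻⁵ × 21.8 × (7983)² = 1.118 × 10⁻⁵ × 21.8 × 63,728,289 ≈ 15,532.1 × g
Target RCF = 15,532.1 + 12,200 = 27,732.1 × g
N² = 27,732.1 / (24.3724 × 10⁻⁵) = 113,784,855
N ≈ √113,784,855 ≈ 10,667.0

10670 RPM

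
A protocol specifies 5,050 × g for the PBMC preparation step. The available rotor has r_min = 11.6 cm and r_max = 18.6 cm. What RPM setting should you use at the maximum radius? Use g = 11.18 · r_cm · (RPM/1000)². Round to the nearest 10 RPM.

4930 RPM

Use r_max = 18.6 cm.
RCF = 11.18 × r × (N/1000)²
5,050 = 11.18 × 18.6 × (N/1000)²
(N/1000)² = 5,050 / 207.948 = 24.28492
N = 1000 × √24.28492 ≈ 4,928.0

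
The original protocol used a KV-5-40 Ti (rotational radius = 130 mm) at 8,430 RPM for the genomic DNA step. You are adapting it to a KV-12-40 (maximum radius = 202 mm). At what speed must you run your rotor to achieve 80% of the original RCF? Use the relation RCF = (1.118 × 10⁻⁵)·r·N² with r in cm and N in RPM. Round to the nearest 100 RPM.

Original rotor: r = 130 mm = 13.0 cm
RCF = 1.118 × 10⁻⁵ × r × N²
RCF_original = 1.118 × 10⁻⁵ × 13 × (8430)² = 1.118 × 10⁻⁵ × 13 × 71,064,900 ≈ 10,328.6 × g
Target RCF = 0.8 × 10,328.6 ≈ 8,262.9 × g
Your rotor: r = 202 mm = 20.2 cm
8,262.9 = 1.118 × 10⁻⁵ × 20.2 × N²
N² = 8,262.9 / (22.5836 × 10⁻⁵) = 36,588,055
N ≈ √36,588,055 ≈ 6,048.8

≈ 6000 RPM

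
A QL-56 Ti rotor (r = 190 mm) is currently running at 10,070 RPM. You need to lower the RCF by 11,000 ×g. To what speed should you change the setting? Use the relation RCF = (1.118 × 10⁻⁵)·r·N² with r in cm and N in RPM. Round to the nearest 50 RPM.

≈ 7050 RPM

r = 190 mm = 19.0 cm
Current RCF = 1.118 × 10⁻⁵ × 19 × (10070)² = 1.118 × 10⁻⁵ × 19 × 101,404,900 ≈ 21,540.4 × g
Target RCF = 21,540.4 − 11,000 = 10,540.4 × g
N² = 10,540.4 / (21.242 × 10⁻⁵) = 49,620,563
N ≈ √49,620,563 ≈ 7,044.2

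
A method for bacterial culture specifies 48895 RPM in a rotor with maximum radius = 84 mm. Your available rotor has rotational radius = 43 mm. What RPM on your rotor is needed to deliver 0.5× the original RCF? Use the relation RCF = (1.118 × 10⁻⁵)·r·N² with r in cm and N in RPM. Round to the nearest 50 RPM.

48300 RPM

Original rotor: r = 84 mm = 8.4 cm
RCF_original = 1.118 × 10⁻⁵ × 8.4 × (48895)² = 1.118 × 10⁻⁵ × 8.4 × 2,390,721,025 ≈ 224,517.4 × g
Target RCF = 0.5 × 224,517.4 ≈ 112,258.7 × g
Your rotor: r = 43 mm = 4.3 cm
112,258.7 = 1.118 × 10⁻⁵ × 4.3 × N²
N² = 112,258.7 / (4.8074 × 10⁻⁵) = 2,335,122,935
N ≈ √2,335,122,935 ≈ 48,323.1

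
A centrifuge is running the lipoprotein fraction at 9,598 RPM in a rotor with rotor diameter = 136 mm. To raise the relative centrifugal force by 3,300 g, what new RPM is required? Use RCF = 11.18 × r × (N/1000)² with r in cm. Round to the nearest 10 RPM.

r = 136 mm / 2 = 68 mm = 6.8 cm
Current RCF = 11.18 × 6.8 × (9.598)² = 11.18 × 6.8 × 92.121604 ≈ 7,003.5 × g
Target RCF = 7,003.5 + 3,300 = 10,303.5 × g
(N/1000)² = 10,303.5 / 76.024 = 135.5296
N = 1000 × √135.5296 ≈ 11,641.7

N₂ ≈ 11640 RPM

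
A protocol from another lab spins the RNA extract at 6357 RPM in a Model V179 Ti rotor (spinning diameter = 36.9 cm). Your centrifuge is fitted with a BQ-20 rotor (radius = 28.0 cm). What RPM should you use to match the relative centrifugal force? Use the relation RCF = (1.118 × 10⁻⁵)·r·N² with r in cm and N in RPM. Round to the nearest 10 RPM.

Original rotor: r = 36.9 / 2 = 18.45 cm
RCF = 1.118 × 10⁻⁵ × r × N²
RCF_original = 1.118 × 10⁻⁵ × 18.45 × (6357)² = 1.118 × 10⁻⁵ × 18.45 × 40,411,449 ≈ 8,335.7 × g
8,335.7 = 1.118 × 10⁻⁵ × 28 × N²
N² = 8,335.7 / (31.304 × 10⁻⁵) = 26,628,226
N ≈ √26,628,226 ≈ 5,160.3

≈ 5160 RPM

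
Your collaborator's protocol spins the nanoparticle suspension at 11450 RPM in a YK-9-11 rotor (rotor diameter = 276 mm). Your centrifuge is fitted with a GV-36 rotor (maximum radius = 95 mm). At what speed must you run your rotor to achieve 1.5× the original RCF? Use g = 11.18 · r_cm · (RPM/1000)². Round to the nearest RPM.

16902 RPM

Original rotor: r = 276 mm / 2 = 138 mm = 13.8 cm
RCF = 11.18 × r × (N/1000)²
RCF_original = 11.18 × 13.8 × (11.45)² = 11.18 × 13.8 × 131.1025 ≈ 20,227 × g
Target RCF = 1.5 × 20,227 ≈ 30,340.5 × g
Your rotor: r = 95 mm = 9.5 cm
30,340.5 = 11.18 × 9.5 × (N/1000)²
(N/1000)² = 30,340.5 / 106.21 = 285.6652
N = 1000 × √285.6652 ≈ 16,901.6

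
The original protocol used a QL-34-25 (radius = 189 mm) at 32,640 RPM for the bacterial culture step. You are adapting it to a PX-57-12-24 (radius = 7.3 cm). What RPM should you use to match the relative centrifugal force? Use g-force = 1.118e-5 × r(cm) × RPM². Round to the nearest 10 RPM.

52520 RPM

Original rotor: r = 189 mm = 18.9 cm
RCF = 1.118 × 10⁻⁵ × r × N²
RCF_original = 1.118 × 10⁻⁵ × 18.9 × (32640)² = 1.118 × 10⁻⁵ × 18.9 × 1,065,369,600 ≈ 225,114.7 × g
225,114.7 = 1.118 × 10⁻⁵ × 7.3 × N²
N² = 225,114.7 / (8.1614 × 10⁻⁵) = 2,758,285,343
N ≈ √2,758,285,343 ≈ 52,519.4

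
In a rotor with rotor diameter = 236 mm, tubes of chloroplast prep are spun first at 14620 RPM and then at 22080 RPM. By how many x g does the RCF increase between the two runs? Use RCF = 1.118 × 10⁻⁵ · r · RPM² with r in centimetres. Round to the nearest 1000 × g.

≈ 36000 x g

r = 236 mm / 2 = 118 mm = 11.8 cm
RCF₁ = 1.118 × 10⁻⁵ × 11.8 × (14620)² = 1.118 × 10⁻⁵ × 11.8 × 213,744,400 ≈ 28,198 × g
RCF₂ = 1.118 × 10⁻⁵ × 11.8 × (22080)² = 1.118 × 10⁻⁵ × 11.8 × 487,526,400 ≈ 64,316.4 × g
Increase = 64,316.4 − 28,198 = 36,118.4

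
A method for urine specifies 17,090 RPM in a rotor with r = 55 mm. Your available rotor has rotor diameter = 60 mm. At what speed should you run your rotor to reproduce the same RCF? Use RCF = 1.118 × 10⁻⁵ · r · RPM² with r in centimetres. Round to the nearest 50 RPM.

≈ 23150 RPM

Original rotor: r = 55 mm = 5.5 cm
RCF_original = 1.118 × 10⁻⁵ × 5.5 × (17090)² = 1.118 × 10⁻⁵ × 5.5 × 292,068,100 ≈ 17,959.3 × g
Your rotor: r = 60 mm / 2 = 30 mm = 3 cm
17,959.3 = 1.118 × 10⁻⁵ × 3 × N²
N² = 17,959.3 / (3.354 × 10⁻⁵) = 535,459,153
N ≈ √535,459,153 ≈ 23,140.0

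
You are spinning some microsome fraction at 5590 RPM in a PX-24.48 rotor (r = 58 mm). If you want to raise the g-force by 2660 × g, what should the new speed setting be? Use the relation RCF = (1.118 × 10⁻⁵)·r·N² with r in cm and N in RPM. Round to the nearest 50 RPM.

N₂ ≈ 8500 RPM

r = 58 mm = 5.8 cm
Current RCF = 1.118 × 10⁻⁵ × 5.8 × (5590)² = 1.118 × 10⁻⁵ × 5.8 × 31,248,100 ≈ 2,026.3 × g
Target RCF = 2,026.3 + 2,660 = 4,686.3 × g
N² = 4,686.3 / (6.4844 × 10⁻⁵) = 72,270,372
N ≈ √72,270,372 ≈ 8,501.2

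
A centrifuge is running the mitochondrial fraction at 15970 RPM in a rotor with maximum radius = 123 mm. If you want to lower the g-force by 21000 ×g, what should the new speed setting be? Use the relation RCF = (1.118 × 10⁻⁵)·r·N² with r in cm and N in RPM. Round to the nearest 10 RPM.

r = 123 mm = 12.3 cm
Current RCF = 1.118 × 10⁻⁵ × 12.3 × (15970)² = 1.118 × 10⁻⁵ × 12.3 × 255,040,900 ≈ 35,071.7 × g
Target RCF = 35,071.7 − 21,000 = 14,071.7 × g
N² = 14,071.7 / (13.7514 × 10⁻⁵) = 102,329,217
N ≈ √102,329,217 ≈ 10,115.8

10120 RPM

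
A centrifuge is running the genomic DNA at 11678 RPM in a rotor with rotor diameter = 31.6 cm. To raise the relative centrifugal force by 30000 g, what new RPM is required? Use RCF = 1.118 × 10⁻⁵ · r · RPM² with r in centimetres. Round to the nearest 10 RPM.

r = 31.6 / 2 = 15.8 cm
Current RCF = 1.118 × 10⁻⁵ × 15.8 × (11678)² = 1.118 × 10⁻⁵ × 15.8 × 136,375,684 ≈ 24,089.9 × g
Target RCF = 24,089.9 + 30,000 = 54,089.9 × g
N² = 54,089.9 / (17.6644 × 10⁻⁵) = 306,208,532
N ≈ √306,208,532 ≈ 17,498.8

17500 RPM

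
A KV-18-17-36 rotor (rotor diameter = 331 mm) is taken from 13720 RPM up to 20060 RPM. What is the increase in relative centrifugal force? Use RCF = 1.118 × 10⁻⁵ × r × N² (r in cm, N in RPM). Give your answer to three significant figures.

r = 331 mm / 2 = 165.5 mm = 16.55 cm
RCF₁ = 1.118 × 10⁻⁵ × 16.55 × (13720)² = 1.118 × 10⁻⁵ × 16.55 × 188,238,400 ≈ 34,829.6 × g
RCF₂ = 1.118 × 10⁻⁵ × 16.55 × (20060)² = 1.118 × 10⁻⁵ × 16.55 × 402,403,600 ≈ 74,456.3 × g
Increase = 74,456.3 − 34,829.6 = 39,626.7

≈ 39600 × g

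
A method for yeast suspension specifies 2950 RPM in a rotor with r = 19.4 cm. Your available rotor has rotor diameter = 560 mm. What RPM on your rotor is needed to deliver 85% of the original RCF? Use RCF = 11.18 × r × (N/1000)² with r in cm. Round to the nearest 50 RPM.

2250 RPM

RCF_original = 11.18 × 19.4 × (2.95)² = 11.18 × 19.4 × 8.7025 ≈ 1,887.5 × g
Target RCF = 0.85 × 1,887.5 ≈ 1,604.4 × g
Your rotor: r = 560 mm / 2 = 280 mm = 28 cm
1,604.4 = 11.18 × 28 × (N/1000)²
(N/1000)² = 1,604.4 / 313.04 = 5.125224
N = 1000 × √5.125224 ≈ 2,263.9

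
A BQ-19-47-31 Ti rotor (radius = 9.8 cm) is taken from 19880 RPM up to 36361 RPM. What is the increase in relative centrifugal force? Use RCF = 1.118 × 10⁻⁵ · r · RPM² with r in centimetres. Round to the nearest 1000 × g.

RCF₁ = 1.118 × 10⁻⁵ × 9.8 × (19880)² = 1.118 × 10⁻⁵ × 9.8 × 395,214,400 ≈ 43,301.3 × g
RCF₂ = 1.118 × 10⁻⁵ × 9.8 × (36361)² = 1.118 × 10⁻⁵ × 9.8 × 1,322,122,321 ≈ 144,857 × g
Increase = 144,857 − 43,301.3 = 101,555.7

102000 ×g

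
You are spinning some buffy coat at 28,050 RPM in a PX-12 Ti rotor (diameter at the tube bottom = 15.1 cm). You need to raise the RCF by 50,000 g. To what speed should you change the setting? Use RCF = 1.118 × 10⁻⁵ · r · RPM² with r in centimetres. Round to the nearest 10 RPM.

r = 15.1 / 2 = 7.55 cm
Current RCF = 1.118 × 10⁻⁵ × 7.55 × (28050)² = 1.118 × 10⁻⁵ × 7.55 × 786,802,500 ≈ 66,413.2 × g
Target RCF = 66,413.2 + 50,000 = 116,413.2 × g
N² = 116,413.2 / (8.4409 × 10⁻⁵) = 1,379,156,251
N ≈ √1,379,156,251 ≈ 37,137.0

37140 RPM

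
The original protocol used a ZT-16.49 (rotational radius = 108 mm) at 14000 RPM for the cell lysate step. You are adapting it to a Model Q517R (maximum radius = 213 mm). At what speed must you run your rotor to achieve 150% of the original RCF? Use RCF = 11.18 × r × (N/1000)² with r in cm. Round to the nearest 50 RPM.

Original rotor: r = 108 mm = 10.8 cm
RCF = 11.18 × r × (N/1000)²
RCF_original = 11.18 × 10.8 × (14)² = 11.18 × 10.8 × 196 ≈ 23,665.8 × g
Target RCF = 1.5 × 23,665.8 ≈ 35,498.7 × g
Your rotor: r = 213 mm = 21.3 cm
35,498.7 = 11.18 × 21.3 × (N/1000)²
(N/1000)² = 35,498.7 / 238.134 = 149.0703
N = 1000 × √149.0703 ≈ 12,209.4

12200 RPM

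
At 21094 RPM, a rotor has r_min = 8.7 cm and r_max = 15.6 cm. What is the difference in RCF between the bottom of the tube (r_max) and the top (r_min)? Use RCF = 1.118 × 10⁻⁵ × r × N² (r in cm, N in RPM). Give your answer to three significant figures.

34300 × g

ΔRCF = 1.118 × 10⁻⁵ × (r_max − r_min) × N² = 1.118 × 10⁻⁵ × 6.9 × 444,956,836 ≈ 34,324.9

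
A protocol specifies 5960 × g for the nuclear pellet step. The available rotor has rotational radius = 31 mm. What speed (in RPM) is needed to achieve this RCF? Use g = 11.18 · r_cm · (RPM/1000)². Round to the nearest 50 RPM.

r = 31 mm = 3.1 cm
5,960 = 11.18 × 3.1 × (N/1000)²
(N/1000)² = 5,960 / 34.658 = 171.9661
N = 1000 × √171.9661 ≈ 13,113.6

≈ 13100 RPM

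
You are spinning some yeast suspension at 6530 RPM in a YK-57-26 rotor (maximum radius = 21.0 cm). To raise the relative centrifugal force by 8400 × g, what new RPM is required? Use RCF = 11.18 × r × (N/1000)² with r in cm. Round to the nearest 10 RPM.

8860 RPM

Current RCF = 11.18 × 21 × (6.53)² = 11.18 × 21 × 42.6409 ≈ 10,011.2 × g
Target RCF = 10,011.2 + 8,400 = 18,411.2 × g
(N/1000)² = 18,411.2 / 234.78 = 78.41895
N = 1000 × √78.41895 ≈ 8,855.4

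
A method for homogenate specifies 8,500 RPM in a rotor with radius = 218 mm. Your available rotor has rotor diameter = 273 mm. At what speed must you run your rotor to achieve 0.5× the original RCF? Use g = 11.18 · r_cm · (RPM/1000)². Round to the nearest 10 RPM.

Original rotor: r = 218 mm = 21.8 cm
RCF_original = 11.18 × 21.8 × (8.5)² = 11.18 × 21.8 × 72.25 ≈ 17,609.1 × g
Target RCF = 0.5 × 17,609.1 ≈ 8,804.5 × g
Your rotor: r = 273 mm / 2 = 136.5 mm = 13.65 cm
8,804.5 = 11.18 × 13.65 × (N/1000)²
(N/1000)² = 8,804.5 / 152.607 = 57.69395
N = 1000 × √57.69395 ≈ 7,595.7

≈ 7600 RPM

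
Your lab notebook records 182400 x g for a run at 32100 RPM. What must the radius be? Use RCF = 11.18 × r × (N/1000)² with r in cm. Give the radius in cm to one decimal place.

15.8 cm

RCF = 11.18 × r × (N/1000)²
182400 = 11.18 × r × (32.1)²
r = 182400 / (11.18 × 1030.41) = 182400 / 11519.98 ≈ 15.833 cm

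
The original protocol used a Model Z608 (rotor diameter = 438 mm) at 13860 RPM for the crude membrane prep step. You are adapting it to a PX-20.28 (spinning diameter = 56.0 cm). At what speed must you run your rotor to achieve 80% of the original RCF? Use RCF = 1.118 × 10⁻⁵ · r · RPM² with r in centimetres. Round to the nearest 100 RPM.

≈ 11000 RPM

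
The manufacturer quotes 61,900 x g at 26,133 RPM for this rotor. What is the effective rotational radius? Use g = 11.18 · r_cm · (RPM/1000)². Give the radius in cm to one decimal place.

r ≈ 8.1 cm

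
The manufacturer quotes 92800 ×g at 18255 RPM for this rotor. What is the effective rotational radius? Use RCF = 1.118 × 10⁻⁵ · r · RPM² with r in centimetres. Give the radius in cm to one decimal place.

≈ 24.9 cm

92800 = 1.118 × 10⁻⁵ × r × (18255)²
r = 92800 / (1.118 × 10⁻⁵ × 333,245,025) = 92800 / 3725.679 ≈ 24.908 cm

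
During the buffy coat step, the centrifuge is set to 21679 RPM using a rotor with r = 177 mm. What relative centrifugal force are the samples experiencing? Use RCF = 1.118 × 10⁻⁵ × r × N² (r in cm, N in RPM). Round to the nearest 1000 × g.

RCF ≈ 93000 g

r = 177 mm = 17.7 cm
RCF = 1.118 × 10⁻⁵ × 17.7 × (21679)² = 1.118 × 10⁻⁵ × 17.7 × 469,979,041 ≈ 93,002.3 × g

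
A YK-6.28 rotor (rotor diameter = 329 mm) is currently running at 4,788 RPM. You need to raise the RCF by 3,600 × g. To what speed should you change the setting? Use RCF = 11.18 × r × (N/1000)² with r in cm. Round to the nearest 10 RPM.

N₂ ≈ 6520 RPM

r = 329 mm / 2 = 164.5 mm = 16.45 cm
Current RCF = 11.18 × 16.45 × (4.788)² = 11.18 × 16.45 × 22.924944 ≈ 4,216.1 × g
Target RCF = 4,216.1 + 3,600 = 7,816.1 × g
(N/1000)² = 7,816.1 / 183.911 = 42.49936
N = 1000 × √42.49936 ≈ 6,519.2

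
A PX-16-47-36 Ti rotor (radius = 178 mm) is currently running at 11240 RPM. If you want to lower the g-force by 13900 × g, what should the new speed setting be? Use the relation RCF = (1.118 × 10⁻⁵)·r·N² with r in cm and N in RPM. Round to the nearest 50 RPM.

r = 178 mm = 17.8 cm
Current RCF = 1.118 × 10⁻⁵ × 17.8 × (11240)² = 1.118 × 10⁻⁵ × 17.8 × 126,337,600 ≈ 25,141.7 × g
Target RCF = 25,141.7 − 13,900 = 11,241.7 × g
N² = 11,241.7 / (19.9004 × 10⁻⁵) = 56,489,819
N ≈ √56,489,819 ≈ 7,516.0

7500 RPM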